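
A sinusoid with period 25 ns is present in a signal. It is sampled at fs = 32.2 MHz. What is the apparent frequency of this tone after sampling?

7.8 MHz

T = 25 ns → f = 1/T = 40 MHz.
40 MHz mod fs = 7.8 MHz.
7.8 MHz ≤ fs/2 = 16.1 MHz, appears at 7.8 MHz.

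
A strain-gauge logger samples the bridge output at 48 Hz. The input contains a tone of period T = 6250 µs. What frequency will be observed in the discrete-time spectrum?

16 Hz

T = 6250 µs → f = 1/T = 160 Hz.
160 Hz mod fs = 16 Hz.
16 Hz ≤ fs/2 = 24 Hz, appears at 16 Hz.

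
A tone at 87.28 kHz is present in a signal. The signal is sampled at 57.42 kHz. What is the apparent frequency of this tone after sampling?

27.56 kHz

87.28 kHz mod fs = 29.86 kHz.
29.86 kHz > fs/2 = 28.71 kHz, folds to fs − 29.86 kHz = 27.56 kHz.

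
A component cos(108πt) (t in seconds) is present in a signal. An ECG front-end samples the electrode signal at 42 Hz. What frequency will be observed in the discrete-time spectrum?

12 Hz

ω = 108π rad/s → f = ω/(2π) = 54 Hz.
54 Hz mod fs = 12 Hz.
12 Hz ≤ fs/2 = 21 Hz, appears at 12 Hz.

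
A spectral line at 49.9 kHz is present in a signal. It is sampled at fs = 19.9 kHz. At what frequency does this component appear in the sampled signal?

49.9 kHz mod fs = 10.1 kHz.
10.1 kHz > fs/2 = 9.95 kHz, folds to fs − 10.1 kHz = 9.8 kHz.

9.8 kHz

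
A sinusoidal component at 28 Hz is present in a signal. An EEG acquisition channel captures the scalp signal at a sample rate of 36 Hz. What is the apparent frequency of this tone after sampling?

28 Hz > fs/2 = 18 Hz, folds to fs − 28 Hz = 8 Hz.

8 Hz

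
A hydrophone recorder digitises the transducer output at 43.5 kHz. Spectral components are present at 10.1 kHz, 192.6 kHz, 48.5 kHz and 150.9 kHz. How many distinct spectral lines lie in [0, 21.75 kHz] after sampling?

fs/2 = 21.75 kHz.
10.1 kHz ≤ fs/2 = 21.75 kHz, passes unchanged.
192.6 kHz mod fs = 18.6 kHz.
18.6 kHz ≤ fs/2 = 21.75 kHz, appears at 18.6 kHz.
48.5 kHz mod fs = 5 kHz.
5 kHz ≤ fs/2 = 21.75 kHz, appears at 5 kHz.
150.9 kHz mod fs = 20.4 kHz.
20.4 kHz ≤ fs/2 = 21.75 kHz, appears at 20.4 kHz.
Distinct values: {5 kHz, 10.1 kHz, 18.6 kHz, 20.4 kHz} → 4.

4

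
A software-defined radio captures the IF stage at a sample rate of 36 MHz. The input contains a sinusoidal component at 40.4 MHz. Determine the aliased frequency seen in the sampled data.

4.4 MHz

40.4 MHz mod fs = 4.4 MHz.
4.4 MHz ≤ fs/2 = 18 MHz, appears at 4.4 MHz.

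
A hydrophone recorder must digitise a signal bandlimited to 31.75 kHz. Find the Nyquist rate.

63.5 kHz

Nyquist rate = 2 × 31.75 kHz = 63.5 kHz.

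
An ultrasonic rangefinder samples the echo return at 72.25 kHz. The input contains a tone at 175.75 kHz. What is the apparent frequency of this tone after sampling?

175.75 kHz mod fs = 31.25 kHz.
31.25 kHz ≤ fs/2 = 36.125 kHz, appears at 31.25 kHz.

31.25 kHz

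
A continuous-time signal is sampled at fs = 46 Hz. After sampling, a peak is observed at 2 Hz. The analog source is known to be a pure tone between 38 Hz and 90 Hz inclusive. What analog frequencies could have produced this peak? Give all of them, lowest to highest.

44 Hz, 48 Hz, 90 Hz

Frequencies that alias to 2 Hz are k·fs ± 2 Hz for integer k ≥ 0.
k=0: 2 Hz.
k=1: 44 Hz, 48 Hz.
k=2: 90 Hz, 94 Hz.
k=3: 136 Hz, 140 Hz.
Within [38 Hz, 90 Hz]: 44 Hz, 48 Hz, 90 Hz.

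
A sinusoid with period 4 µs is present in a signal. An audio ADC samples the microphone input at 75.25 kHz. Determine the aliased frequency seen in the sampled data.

24.25 kHz

T = 4 µs → f = 1/T = 250 kHz.
250 kHz mod fs = 24.25 kHz.
24.25 kHz ≤ fs/2 = 37.625 kHz, appears at 24.25 kHz.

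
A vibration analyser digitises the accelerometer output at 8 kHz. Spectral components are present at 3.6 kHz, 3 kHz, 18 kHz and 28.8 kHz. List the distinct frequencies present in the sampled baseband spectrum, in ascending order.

fs/2 = 4 kHz.
3.6 kHz ≤ fs/2 = 4 kHz, passes unchanged.
3 kHz ≤ fs/2 = 4 kHz, passes unchanged.
18 kHz mod fs = 2 kHz.
2 kHz ≤ fs/2 = 4 kHz, appears at 2 kHz.
28.8 kHz mod fs = 4.8 kHz.
4.8 kHz > fs/2 = 4 kHz, folds to fs − 4.8 kHz = 3.2 kHz.
Distinct values: {2 kHz, 3 kHz, 3.2 kHz, 3.6 kHz}.

2 kHz, 3 kHz, 3.2 kHz, 3.6 kHz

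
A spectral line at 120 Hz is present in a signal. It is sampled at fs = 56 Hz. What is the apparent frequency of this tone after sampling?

120 Hz mod fs = 8 Hz.
8 Hz ≤ fs/2 = 28 Hz, appears at 8 Hz.

8 Hz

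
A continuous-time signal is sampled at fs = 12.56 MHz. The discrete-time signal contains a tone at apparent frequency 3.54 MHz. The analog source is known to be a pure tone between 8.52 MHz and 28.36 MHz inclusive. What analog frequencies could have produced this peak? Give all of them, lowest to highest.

Frequencies that alias to 3.54 MHz are k·fs ± 3.54 MHz for integer k ≥ 0.
k=0: 3.54 MHz.
k=1: 9.02 MHz, 16.1 MHz.
k=2: 21.58 MHz, 28.66 MHz.
k=3: 34.14 MHz, 41.22 MHz.
Within [8.52 MHz, 28.36 MHz]: 9.02 MHz, 16.1 MHz, 21.58 MHz.

9.02 MHz, 16.1 MHz, 21.58 MHz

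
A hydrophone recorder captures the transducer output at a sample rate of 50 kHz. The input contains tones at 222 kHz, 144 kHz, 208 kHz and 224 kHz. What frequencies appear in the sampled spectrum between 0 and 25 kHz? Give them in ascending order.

fs/2 = 25 kHz.
222 kHz mod fs = 22 kHz.
22 kHz ≤ fs/2 = 25 kHz, appears at 22 kHz.
144 kHz mod fs = 44 kHz.
44 kHz > fs/2 = 25 kHz, folds to fs − 44 kHz = 6 kHz.
208 kHz mod fs = 8 kHz.
8 kHz ≤ fs/2 = 25 kHz, appears at 8 kHz.
224 kHz mod fs = 24 kHz.
24 kHz ≤ fs/2 = 25 kHz, appears at 24 kHz.
Distinct values: {6 kHz, 8 kHz, 22 kHz, 24 kHz}.

6 kHz, 8 kHz, 22 kHz, 24 kHz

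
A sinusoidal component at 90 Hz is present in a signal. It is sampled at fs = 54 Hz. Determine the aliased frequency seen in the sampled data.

18 Hz

90 Hz mod fs = 36 Hz.
36 Hz > fs/2 = 27 Hz, folds to fs − 36 Hz = 18 Hz.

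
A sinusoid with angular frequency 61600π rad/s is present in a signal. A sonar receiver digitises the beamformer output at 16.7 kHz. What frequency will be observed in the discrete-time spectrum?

ω = 61600π rad/s → f = ω/(2π) = 30800 Hz = 30.8 kHz.
30.8 kHz mod fs = 14.1 kHz.
14.1 kHz > fs/2 = 8.35 kHz, folds to fs − 14.1 kHz = 2.6 kHz.

2.6 kHz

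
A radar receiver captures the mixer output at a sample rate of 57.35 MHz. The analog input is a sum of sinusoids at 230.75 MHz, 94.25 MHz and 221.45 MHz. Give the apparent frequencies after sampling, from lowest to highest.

fs/2 = 28.675 MHz.
230.75 MHz mod fs = 1.35 MHz.
1.35 MHz ≤ fs/2 = 28.675 MHz, appears at 1.35 MHz.
94.25 MHz mod fs = 36.9 MHz.
36.9 MHz > fs/2 = 28.675 MHz, folds to fs − 36.9 MHz = 20.45 MHz.
221.45 MHz mod fs = 49.4 MHz.
49.4 MHz > fs/2 = 28.675 MHz, folds to fs − 49.4 MHz = 7.95 MHz.
Distinct values: {1.35 MHz, 7.95 MHz, 20.45 MHz}.

1.35 MHz, 7.95 MHz, 20.45 MHz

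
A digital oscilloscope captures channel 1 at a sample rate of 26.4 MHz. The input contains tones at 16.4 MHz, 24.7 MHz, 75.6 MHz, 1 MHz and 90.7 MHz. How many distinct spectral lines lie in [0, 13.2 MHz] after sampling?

fs/2 = 13.2 MHz.
16.4 MHz > fs/2 = 13.2 MHz, folds to fs − 16.4 MHz = 10 MHz.
24.7 MHz > fs/2 = 13.2 MHz, folds to fs − 24.7 MHz = 1.7 MHz.
75.6 MHz mod fs = 22.8 MHz.
22.8 MHz > fs/2 = 13.2 MHz, folds to fs − 22.8 MHz = 3.6 MHz.
1 MHz ≤ fs/2 = 13.2 MHz, passes unchanged.
90.7 MHz mod fs = 11.5 MHz.
11.5 MHz ≤ fs/2 = 13.2 MHz, appears at 11.5 MHz.
Distinct values: {1 MHz, 1.7 MHz, 3.6 MHz, 10 MHz, 11.5 MHz} → 5.

5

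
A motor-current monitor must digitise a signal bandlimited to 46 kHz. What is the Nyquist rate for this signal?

92 kHz

Nyquist rate = 2 × 46 kHz = 92 kHz.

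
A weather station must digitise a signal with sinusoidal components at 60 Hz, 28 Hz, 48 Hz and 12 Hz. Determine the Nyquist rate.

Highest-frequency component: 60 Hz.
Nyquist rate = 2 × 60 Hz = 120 Hz.

120 Hz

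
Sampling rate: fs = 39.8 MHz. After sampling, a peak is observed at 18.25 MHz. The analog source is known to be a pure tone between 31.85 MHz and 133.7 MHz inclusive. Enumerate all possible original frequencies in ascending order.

58.05 MHz, 61.35 MHz, 97.85 MHz, 101.15 MHz

Frequencies that alias to 18.25 MHz are k·fs ± 18.25 MHz for integer k ≥ 0.
k=0: 18.25 MHz.
k=1: 21.55 MHz, 58.05 MHz.
k=2: 61.35 MHz, 97.85 MHz.
k=3: 101.15 MHz, 137.65 MHz.
k=4: 140.95 MHz, 177.45 MHz.
Within [31.85 MHz, 133.7 MHz]: 58.05 MHz, 61.35 MHz, 97.85 MHz, 101.15 MHz.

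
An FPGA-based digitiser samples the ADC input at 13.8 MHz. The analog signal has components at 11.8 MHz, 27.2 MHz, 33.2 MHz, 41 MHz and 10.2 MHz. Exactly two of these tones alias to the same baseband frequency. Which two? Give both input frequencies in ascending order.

27.2 MHz, 41 MHz

fs/2 = 6.9 MHz.
11.8 MHz > fs/2 = 6.9 MHz, folds to fs − 11.8 MHz = 2 MHz.
27.2 MHz mod fs = 13.4 MHz.
13.4 MHz > fs/2 = 6.9 MHz, folds to fs − 13.4 MHz = 0.4 MHz.
33.2 MHz mod fs = 5.6 MHz.
5.6 MHz ≤ fs/2 = 6.9 MHz, appears at 5.6 MHz.
41 MHz mod fs = 13.4 MHz.
13.4 MHz > fs/2 = 6.9 MHz, folds to fs − 13.4 MHz = 0.4 MHz.
10.2 MHz > fs/2 = 6.9 MHz, folds to fs − 10.2 MHz = 3.6 MHz.
27.2 MHz and 41 MHz both map to 0.4 MHz.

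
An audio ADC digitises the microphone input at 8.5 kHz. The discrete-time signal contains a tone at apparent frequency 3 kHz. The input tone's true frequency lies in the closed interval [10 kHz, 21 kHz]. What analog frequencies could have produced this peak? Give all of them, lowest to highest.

Frequencies that alias to 3 kHz are k·fs ± 3 kHz for integer k ≥ 0.
k=0: 3 kHz.
k=1: 5.5 kHz, 11.5 kHz.
k=2: 14 kHz, 20 kHz.
k=3: 22.5 kHz, 28.5 kHz.
Within [10 kHz, 21 kHz]: 11.5 kHz, 14 kHz, 20 kHz.

11.5 kHz, 14 kHz, 20 kHz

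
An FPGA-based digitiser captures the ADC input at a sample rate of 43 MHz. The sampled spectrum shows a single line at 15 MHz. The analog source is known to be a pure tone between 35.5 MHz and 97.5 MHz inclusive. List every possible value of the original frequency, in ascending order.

Frequencies that alias to 15 MHz are k·fs ± 15 MHz for integer k ≥ 0.
k=0: 15 MHz.
k=1: 28 MHz, 58 MHz.
k=2: 71 MHz, 101 MHz.
k=3: 114 MHz, 144 MHz.
Within [35.5 MHz, 97.5 MHz]: 58 MHz, 71 MHz.

58 MHz, 71 MHz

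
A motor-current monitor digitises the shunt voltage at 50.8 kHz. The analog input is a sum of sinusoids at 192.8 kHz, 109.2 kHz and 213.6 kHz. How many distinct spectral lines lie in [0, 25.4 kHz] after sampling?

2

fs/2 = 25.4 kHz.
192.8 kHz mod fs = 40.4 kHz.
40.4 kHz > fs/2 = 25.4 kHz, folds to fs − 40.4 kHz = 10.4 kHz.
109.2 kHz mod fs = 7.6 kHz.
7.6 kHz ≤ fs/2 = 25.4 kHz, appears at 7.6 kHz.
213.6 kHz mod fs = 10.4 kHz.
10.4 kHz ≤ fs/2 = 25.4 kHz, appears at 10.4 kHz.
Distinct values: {7.6 kHz, 10.4 kHz} → 2.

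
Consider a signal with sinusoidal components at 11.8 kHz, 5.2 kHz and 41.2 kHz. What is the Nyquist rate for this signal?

Highest-frequency component: 41.2 kHz.
Nyquist rate = 2 × 41.2 kHz = 82.4 kHz.

82.4 kHz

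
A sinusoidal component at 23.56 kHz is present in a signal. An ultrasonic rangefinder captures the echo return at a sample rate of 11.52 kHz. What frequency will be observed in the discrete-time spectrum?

23.56 kHz mod fs = 0.52 kHz.
0.52 kHz ≤ fs/2 = 5.76 kHz, appears at 0.52 kHz.

0.52 kHz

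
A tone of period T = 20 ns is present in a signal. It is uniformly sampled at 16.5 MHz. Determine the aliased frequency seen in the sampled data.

0.5 MHz

T = 20 ns → f = 1/T = 50 MHz.
50 MHz mod fs = 0.5 MHz.
0.5 MHz ≤ fs/2 = 8.25 MHz, appears at 0.5 MHz.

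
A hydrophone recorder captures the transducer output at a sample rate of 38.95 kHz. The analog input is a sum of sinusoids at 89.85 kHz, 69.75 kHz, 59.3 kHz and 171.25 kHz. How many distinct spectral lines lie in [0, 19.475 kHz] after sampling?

4

fs/2 = 19.475 kHz.
89.85 kHz mod fs = 11.95 kHz.
11.95 kHz ≤ fs/2 = 19.475 kHz, appears at 11.95 kHz.
69.75 kHz mod fs = 30.8 kHz.
30.8 kHz > fs/2 = 19.475 kHz, folds to fs − 30.8 kHz = 8.15 kHz.
59.3 kHz mod fs = 20.35 kHz.
20.35 kHz > fs/2 = 19.475 kHz, folds to fs − 20.35 kHz = 18.6 kHz.
171.25 kHz mod fs = 15.45 kHz.
15.45 kHz ≤ fs/2 = 19.475 kHz, appears at 15.45 kHz.
Distinct values: {8.15 kHz, 11.95 kHz, 15.45 kHz, 18.6 kHz} → 4.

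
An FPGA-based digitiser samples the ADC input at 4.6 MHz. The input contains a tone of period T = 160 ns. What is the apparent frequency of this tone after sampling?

T = 160 ns → f = 1/T = 6.25 MHz.
6.25 MHz mod fs = 1.65 MHz.
1.65 MHz ≤ fs/2 = 2.3 MHz, appears at 1.65 MHz.

1.65 MHz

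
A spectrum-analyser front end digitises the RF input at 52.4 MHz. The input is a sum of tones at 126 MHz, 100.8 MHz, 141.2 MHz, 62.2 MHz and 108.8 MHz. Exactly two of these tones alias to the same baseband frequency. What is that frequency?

fs/2 = 26.2 MHz.
126 MHz mod fs = 21.2 MHz.
21.2 MHz ≤ fs/2 = 26.2 MHz, appears at 21.2 MHz.
100.8 MHz mod fs = 48.4 MHz.
48.4 MHz > fs/2 = 26.2 MHz, folds to fs − 48.4 MHz = 4 MHz.
141.2 MHz mod fs = 36.4 MHz.
36.4 MHz > fs/2 = 26.2 MHz, folds to fs − 36.4 MHz = 16 MHz.
62.2 MHz mod fs = 9.8 MHz.
9.8 MHz ≤ fs/2 = 26.2 MHz, appears at 9.8 MHz.
108.8 MHz mod fs = 4 MHz.
4 MHz ≤ fs/2 = 26.2 MHz, appears at 4 MHz.
100.8 MHz and 108.8 MHz both map to 4 MHz.

4 MHz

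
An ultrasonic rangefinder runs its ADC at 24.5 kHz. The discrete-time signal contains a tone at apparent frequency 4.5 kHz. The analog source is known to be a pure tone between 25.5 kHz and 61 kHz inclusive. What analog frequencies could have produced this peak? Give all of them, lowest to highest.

Frequencies that alias to 4.5 kHz are k·fs ± 4.5 kHz for integer k ≥ 0.
k=0: 4.5 kHz.
k=1: 20 kHz, 29 kHz.
k=2: 44.5 kHz, 53.5 kHz.
k=3: 69 kHz, 78 kHz.
Within [25.5 kHz, 61 kHz]: 29 kHz, 44.5 kHz, 53.5 kHz.

29 kHz, 44.5 kHz, 53.5 kHz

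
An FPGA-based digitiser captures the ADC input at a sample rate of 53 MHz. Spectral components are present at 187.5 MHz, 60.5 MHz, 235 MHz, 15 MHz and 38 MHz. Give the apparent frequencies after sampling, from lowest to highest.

7.5 MHz, 15 MHz, 23 MHz, 24.5 MHz

fs/2 = 26.5 MHz.
187.5 MHz mod fs = 28.5 MHz.
28.5 MHz > fs/2 = 26.5 MHz, folds to fs − 28.5 MHz = 24.5 MHz.
60.5 MHz mod fs = 7.5 MHz.
7.5 MHz ≤ fs/2 = 26.5 MHz, appears at 7.5 MHz.
235 MHz mod fs = 23 MHz.
23 MHz ≤ fs/2 = 26.5 MHz, appears at 23 MHz.
15 MHz ≤ fs/2 = 26.5 MHz, passes unchanged.
38 MHz > fs/2 = 26.5 MHz, folds to fs − 38 MHz = 15 MHz.
Distinct values: {7.5 MHz, 15 MHz, 23 MHz, 24.5 MHz}.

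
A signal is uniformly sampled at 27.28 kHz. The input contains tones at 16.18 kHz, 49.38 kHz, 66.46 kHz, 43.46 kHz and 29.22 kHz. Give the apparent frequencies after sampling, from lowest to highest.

fs/2 = 13.64 kHz.
16.18 kHz > fs/2 = 13.64 kHz, folds to fs − 16.18 kHz = 11.1 kHz.
49.38 kHz mod fs = 22.1 kHz.
22.1 kHz > fs/2 = 13.64 kHz, folds to fs − 22.1 kHz = 5.18 kHz.
66.46 kHz mod fs = 11.9 kHz.
11.9 kHz ≤ fs/2 = 13.64 kHz, appears at 11.9 kHz.
43.46 kHz mod fs = 16.18 kHz.
16.18 kHz > fs/2 = 13.64 kHz, folds to fs − 16.18 kHz = 11.1 kHz.
29.22 kHz mod fs = 1.94 kHz.
1.94 kHz ≤ fs/2 = 13.64 kHz, appears at 1.94 kHz.
Distinct values: {1.94 kHz, 5.18 kHz, 11.1 kHz, 11.9 kHz}.

1.94 kHz, 5.18 kHz, 11.1 kHz, 11.9 kHz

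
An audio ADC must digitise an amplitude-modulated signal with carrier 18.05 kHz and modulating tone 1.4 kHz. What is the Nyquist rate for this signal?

38.9 kHz

AM sidebands sit at fc ± fm = 16.65 kHz and 19.45 kHz.
Highest-frequency component: 19.45 kHz.
Nyquist rate = 2 × 19.45 kHz = 38.9 kHz.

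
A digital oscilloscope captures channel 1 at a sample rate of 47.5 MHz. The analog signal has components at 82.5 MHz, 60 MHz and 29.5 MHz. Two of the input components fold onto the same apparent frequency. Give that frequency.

12.5 MHz

fs/2 = 23.75 MHz.
82.5 MHz mod fs = 35 MHz.
35 MHz > fs/2 = 23.75 MHz, folds to fs − 35 MHz = 12.5 MHz.
60 MHz mod fs = 12.5 MHz.
12.5 MHz ≤ fs/2 = 23.75 MHz, appears at 12.5 MHz.
29.5 MHz > fs/2 = 23.75 MHz, folds to fs − 29.5 MHz = 18 MHz.
60 MHz and 82.5 MHz both map to 12.5 MHz.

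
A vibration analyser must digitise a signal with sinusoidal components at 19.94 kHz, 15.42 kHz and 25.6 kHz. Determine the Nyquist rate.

51.2 kHz

Highest-frequency component: 25.6 kHz.
Nyquist rate = 2 × 25.6 kHz = 51.2 kHz.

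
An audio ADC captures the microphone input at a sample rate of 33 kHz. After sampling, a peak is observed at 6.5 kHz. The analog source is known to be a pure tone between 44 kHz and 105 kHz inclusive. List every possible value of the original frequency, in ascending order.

Frequencies that alias to 6.5 kHz are k·fs ± 6.5 kHz for integer k ≥ 0.
k=0: 6.5 kHz.
k=1: 26.5 kHz, 39.5 kHz.
k=2: 59.5 kHz, 72.5 kHz.
k=3: 92.5 kHz, 105.5 kHz.
k=4: 125.5 kHz, 138.5 kHz.
Within [44 kHz, 105 kHz]: 59.5 kHz, 72.5 kHz, 92.5 kHz.

59.5 kHz, 72.5 kHz, 92.5 kHz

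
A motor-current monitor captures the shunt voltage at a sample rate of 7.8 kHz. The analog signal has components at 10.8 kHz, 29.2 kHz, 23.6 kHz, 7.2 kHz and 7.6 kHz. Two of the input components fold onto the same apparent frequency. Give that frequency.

0.2 kHz

fs/2 = 3.9 kHz.
10.8 kHz mod fs = 3 kHz.
3 kHz ≤ fs/2 = 3.9 kHz, appears at 3 kHz.
29.2 kHz mod fs = 5.8 kHz.
5.8 kHz > fs/2 = 3.9 kHz, folds to fs − 5.8 kHz = 2 kHz.
23.6 kHz mod fs = 0.2 kHz.
0.2 kHz ≤ fs/2 = 3.9 kHz, appears at 0.2 kHz.
7.2 kHz > fs/2 = 3.9 kHz, folds to fs − 7.2 kHz = 0.6 kHz.
7.6 kHz > fs/2 = 3.9 kHz, folds to fs − 7.6 kHz = 0.2 kHz.
7.6 kHz and 23.6 kHz both map to 0.2 kHz.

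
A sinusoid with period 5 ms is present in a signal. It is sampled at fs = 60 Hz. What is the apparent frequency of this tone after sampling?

T = 5 ms → f = 1/T = 200 Hz.
200 Hz mod fs = 20 Hz.
20 Hz ≤ fs/2 = 30 Hz, appears at 20 Hz.

20 Hz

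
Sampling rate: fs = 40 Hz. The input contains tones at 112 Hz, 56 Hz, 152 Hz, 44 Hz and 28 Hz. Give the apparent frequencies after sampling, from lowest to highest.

4 Hz, 8 Hz, 12 Hz, 16 Hz

fs/2 = 20 Hz.
112 Hz mod fs = 32 Hz.
32 Hz > fs/2 = 20 Hz, folds to fs − 32 Hz = 8 Hz.
56 Hz mod fs = 16 Hz.
16 Hz ≤ fs/2 = 20 Hz, appears at 16 Hz.
152 Hz mod fs = 32 Hz.
32 Hz > fs/2 = 20 Hz, folds to fs − 32 Hz = 8 Hz.
44 Hz mod fs = 4 Hz.
4 Hz ≤ fs/2 = 20 Hz, appears at 4 Hz.
28 Hz > fs/2 = 20 Hz, folds to fs − 28 Hz = 12 Hz.
Distinct values: {4 Hz, 8 Hz, 12 Hz, 16 Hz}.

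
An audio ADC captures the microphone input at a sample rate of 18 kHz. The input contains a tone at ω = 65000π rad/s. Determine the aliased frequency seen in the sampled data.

3.5 kHz

ω = 65000π rad/s → f = ω/(2π) = 32500 Hz = 32.5 kHz.
32.5 kHz mod fs = 14.5 kHz.
14.5 kHz > fs/2 = 9 kHz, folds to fs − 14.5 kHz = 3.5 kHz.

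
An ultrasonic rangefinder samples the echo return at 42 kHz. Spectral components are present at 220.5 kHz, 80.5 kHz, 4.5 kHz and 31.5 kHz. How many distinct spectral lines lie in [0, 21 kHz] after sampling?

fs/2 = 21 kHz.
220.5 kHz mod fs = 10.5 kHz.
10.5 kHz ≤ fs/2 = 21 kHz, appears at 10.5 kHz.
80.5 kHz mod fs = 38.5 kHz.
38.5 kHz > fs/2 = 21 kHz, folds to fs − 38.5 kHz = 3.5 kHz.
4.5 kHz ≤ fs/2 = 21 kHz, passes unchanged.
31.5 kHz > fs/2 = 21 kHz, folds to fs − 31.5 kHz = 10.5 kHz.
Distinct values: {3.5 kHz, 4.5 kHz, 10.5 kHz} → 3.

3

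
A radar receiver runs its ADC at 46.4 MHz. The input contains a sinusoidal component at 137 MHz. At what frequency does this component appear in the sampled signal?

2.2 MHz

137 MHz mod fs = 44.2 MHz.
44.2 MHz > fs/2 = 23.2 MHz, folds to fs − 44.2 MHz = 2.2 MHz.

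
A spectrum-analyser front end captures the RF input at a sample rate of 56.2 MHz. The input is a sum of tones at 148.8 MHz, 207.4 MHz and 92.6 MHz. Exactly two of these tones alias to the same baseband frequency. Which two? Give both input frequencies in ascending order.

92.6 MHz, 148.8 MHz

fs/2 = 28.1 MHz.
148.8 MHz mod fs = 36.4 MHz.
36.4 MHz > fs/2 = 28.1 MHz, folds to fs − 36.4 MHz = 19.8 MHz.
207.4 MHz mod fs = 38.8 MHz.
38.8 MHz > fs/2 = 28.1 MHz, folds to fs − 38.8 MHz = 17.4 MHz.
92.6 MHz mod fs = 36.4 MHz.
36.4 MHz > fs/2 = 28.1 MHz, folds to fs − 36.4 MHz = 19.8 MHz.
92.6 MHz and 148.8 MHz both map to 19.8 MHz.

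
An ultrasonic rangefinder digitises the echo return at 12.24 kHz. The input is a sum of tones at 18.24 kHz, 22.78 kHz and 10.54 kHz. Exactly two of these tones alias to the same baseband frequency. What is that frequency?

fs/2 = 6.12 kHz.
18.24 kHz mod fs = 6 kHz.
6 kHz ≤ fs/2 = 6.12 kHz, appears at 6 kHz.
22.78 kHz mod fs = 10.54 kHz.
10.54 kHz > fs/2 = 6.12 kHz, folds to fs − 10.54 kHz = 1.7 kHz.
10.54 kHz > fs/2 = 6.12 kHz, folds to fs − 10.54 kHz = 1.7 kHz.
10.54 kHz and 22.78 kHz both map to 1.7 kHz.

1.7 kHz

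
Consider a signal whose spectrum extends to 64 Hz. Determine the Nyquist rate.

Nyquist rate = 2 × 64 Hz = 128 Hz.

128 Hz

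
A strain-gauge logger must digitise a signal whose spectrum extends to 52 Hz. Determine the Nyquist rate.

104 Hz

Nyquist rate = 2 × 52 Hz = 104 Hz.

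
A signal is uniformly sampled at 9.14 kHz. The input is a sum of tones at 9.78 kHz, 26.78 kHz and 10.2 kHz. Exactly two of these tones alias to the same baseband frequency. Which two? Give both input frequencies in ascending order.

fs/2 = 4.57 kHz.
9.78 kHz mod fs = 0.64 kHz.
0.64 kHz ≤ fs/2 = 4.57 kHz, appears at 0.64 kHz.
26.78 kHz mod fs = 8.5 kHz.
8.5 kHz > fs/2 = 4.57 kHz, folds to fs − 8.5 kHz = 0.64 kHz.
10.2 kHz mod fs = 1.06 kHz.
1.06 kHz ≤ fs/2 = 4.57 kHz, appears at 1.06 kHz.
9.78 kHz and 26.78 kHz both map to 0.64 kHz.

9.78 kHz, 26.78 kHz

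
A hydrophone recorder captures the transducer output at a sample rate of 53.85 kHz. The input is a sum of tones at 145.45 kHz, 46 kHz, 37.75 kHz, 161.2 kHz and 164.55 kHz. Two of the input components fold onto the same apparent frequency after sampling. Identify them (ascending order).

37.75 kHz, 145.45 kHz

fs/2 = 26.925 kHz.
145.45 kHz mod fs = 37.75 kHz.
37.75 kHz > fs/2 = 26.925 kHz, folds to fs − 37.75 kHz = 16.1 kHz.
46 kHz > fs/2 = 26.925 kHz, folds to fs − 46 kHz = 7.85 kHz.
37.75 kHz > fs/2 = 26.925 kHz, folds to fs − 37.75 kHz = 16.1 kHz.
161.2 kHz mod fs = 53.5 kHz.
53.5 kHz > fs/2 = 26.925 kHz, folds to fs − 53.5 kHz = 0.35 kHz.
164.55 kHz mod fs = 3 kHz.
3 kHz ≤ fs/2 = 26.925 kHz, appears at 3 kHz.
37.75 kHz and 145.45 kHz both map to 16.1 kHz.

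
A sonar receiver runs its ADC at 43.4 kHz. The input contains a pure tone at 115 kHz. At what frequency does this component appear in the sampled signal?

115 kHz mod fs = 28.2 kHz.
28.2 kHz > fs/2 = 21.7 kHz, folds to fs − 28.2 kHz = 15.2 kHz.

15.2 kHz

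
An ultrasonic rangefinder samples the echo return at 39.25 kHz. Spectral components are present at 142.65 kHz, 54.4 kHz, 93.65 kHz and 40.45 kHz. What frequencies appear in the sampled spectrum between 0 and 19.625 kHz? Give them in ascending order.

1.2 kHz, 14.35 kHz, 15.15 kHz

fs/2 = 19.625 kHz.
142.65 kHz mod fs = 24.9 kHz.
24.9 kHz > fs/2 = 19.625 kHz, folds to fs − 24.9 kHz = 14.35 kHz.
54.4 kHz mod fs = 15.15 kHz.
15.15 kHz ≤ fs/2 = 19.625 kHz, appears at 15.15 kHz.
93.65 kHz mod fs = 15.15 kHz.
15.15 kHz ≤ fs/2 = 19.625 kHz, appears at 15.15 kHz.
40.45 kHz mod fs = 1.2 kHz.
1.2 kHz ≤ fs/2 = 19.625 kHz, appears at 1.2 kHz.
Distinct values: {1.2 kHz, 14.35 kHz, 15.15 kHz}.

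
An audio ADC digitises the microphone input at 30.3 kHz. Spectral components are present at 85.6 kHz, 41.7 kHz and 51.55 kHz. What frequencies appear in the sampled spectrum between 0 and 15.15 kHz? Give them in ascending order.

5.3 kHz, 9.05 kHz, 11.4 kHz

fs/2 = 15.15 kHz.
85.6 kHz mod fs = 25 kHz.
25 kHz > fs/2 = 15.15 kHz, folds to fs − 25 kHz = 5.3 kHz.
41.7 kHz mod fs = 11.4 kHz.
11.4 kHz ≤ fs/2 = 15.15 kHz, appears at 11.4 kHz.
51.55 kHz mod fs = 21.25 kHz.
21.25 kHz > fs/2 = 15.15 kHz, folds to fs − 21.25 kHz = 9.05 kHz.
Distinct values: {5.3 kHz, 9.05 kHz, 11.4 kHz}.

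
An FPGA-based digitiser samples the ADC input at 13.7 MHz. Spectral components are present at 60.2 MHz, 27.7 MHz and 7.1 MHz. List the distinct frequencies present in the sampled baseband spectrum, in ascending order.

fs/2 = 6.85 MHz.
60.2 MHz mod fs = 5.4 MHz.
5.4 MHz ≤ fs/2 = 6.85 MHz, appears at 5.4 MHz.
27.7 MHz mod fs = 0.3 MHz.
0.3 MHz ≤ fs/2 = 6.85 MHz, appears at 0.3 MHz.
7.1 MHz > fs/2 = 6.85 MHz, folds to fs − 7.1 MHz = 6.6 MHz.
Distinct values: {0.3 MHz, 5.4 MHz, 6.6 MHz}.

0.3 MHz, 5.4 MHz, 6.6 MHz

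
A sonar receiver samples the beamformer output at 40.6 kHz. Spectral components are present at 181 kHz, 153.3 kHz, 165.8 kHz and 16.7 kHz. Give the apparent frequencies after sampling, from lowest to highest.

3.4 kHz, 9.1 kHz, 16.7 kHz, 18.6 kHz

fs/2 = 20.3 kHz.
181 kHz mod fs = 18.6 kHz.
18.6 kHz ≤ fs/2 = 20.3 kHz, appears at 18.6 kHz.
153.3 kHz mod fs = 31.5 kHz.
31.5 kHz > fs/2 = 20.3 kHz, folds to fs − 31.5 kHz = 9.1 kHz.
165.8 kHz mod fs = 3.4 kHz.
3.4 kHz ≤ fs/2 = 20.3 kHz, appears at 3.4 kHz.
16.7 kHz ≤ fs/2 = 20.3 kHz, passes unchanged.
Distinct values: {3.4 kHz, 9.1 kHz, 16.7 kHz, 18.6 kHz}.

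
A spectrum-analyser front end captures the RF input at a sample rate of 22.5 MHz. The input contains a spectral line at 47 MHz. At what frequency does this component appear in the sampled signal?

2 MHz

47 MHz mod fs = 2 MHz.
2 MHz ≤ fs/2 = 11.25 MHz, appears at 2 MHz.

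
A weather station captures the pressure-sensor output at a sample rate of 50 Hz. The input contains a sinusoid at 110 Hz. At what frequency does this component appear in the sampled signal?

10 Hz

110 Hz mod fs = 10 Hz.
10 Hz ≤ fs/2 = 25 Hz, appears at 10 Hz.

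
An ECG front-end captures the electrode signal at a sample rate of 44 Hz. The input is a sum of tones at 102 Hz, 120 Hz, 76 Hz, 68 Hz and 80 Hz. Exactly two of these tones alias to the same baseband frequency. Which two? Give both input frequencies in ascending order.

fs/2 = 22 Hz.
102 Hz mod fs = 14 Hz.
14 Hz ≤ fs/2 = 22 Hz, appears at 14 Hz.
120 Hz mod fs = 32 Hz.
32 Hz > fs/2 = 22 Hz, folds to fs − 32 Hz = 12 Hz.
76 Hz mod fs = 32 Hz.
32 Hz > fs/2 = 22 Hz, folds to fs − 32 Hz = 12 Hz.
68 Hz mod fs = 24 Hz.
24 Hz > fs/2 = 22 Hz, folds to fs − 24 Hz = 20 Hz.
80 Hz mod fs = 36 Hz.
36 Hz > fs/2 = 22 Hz, folds to fs − 36 Hz = 8 Hz.
76 Hz and 120 Hz both map to 12 Hz.

76 Hz, 120 Hz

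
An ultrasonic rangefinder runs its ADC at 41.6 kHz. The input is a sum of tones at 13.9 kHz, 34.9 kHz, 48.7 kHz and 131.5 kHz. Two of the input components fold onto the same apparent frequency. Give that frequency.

6.7 kHz

fs/2 = 20.8 kHz.
13.9 kHz ≤ fs/2 = 20.8 kHz, passes unchanged.
34.9 kHz > fs/2 = 20.8 kHz, folds to fs − 34.9 kHz = 6.7 kHz.
48.7 kHz mod fs = 7.1 kHz.
7.1 kHz ≤ fs/2 = 20.8 kHz, appears at 7.1 kHz.
131.5 kHz mod fs = 6.7 kHz.
6.7 kHz ≤ fs/2 = 20.8 kHz, appears at 6.7 kHz.
34.9 kHz and 131.5 kHz both map to 6.7 kHz.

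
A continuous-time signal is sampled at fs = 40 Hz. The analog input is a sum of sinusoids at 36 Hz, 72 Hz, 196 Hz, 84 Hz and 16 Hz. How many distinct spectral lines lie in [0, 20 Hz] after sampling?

3

fs/2 = 20 Hz.
36 Hz > fs/2 = 20 Hz, folds to fs − 36 Hz = 4 Hz.
72 Hz mod fs = 32 Hz.
32 Hz > fs/2 = 20 Hz, folds to fs − 32 Hz = 8 Hz.
196 Hz mod fs = 36 Hz.
36 Hz > fs/2 = 20 Hz, folds to fs − 36 Hz = 4 Hz.
84 Hz mod fs = 4 Hz.
4 Hz ≤ fs/2 = 20 Hz, appears at 4 Hz.
16 Hz ≤ fs/2 = 20 Hz, passes unchanged.
Distinct values: {4 Hz, 8 Hz, 16 Hz} → 3.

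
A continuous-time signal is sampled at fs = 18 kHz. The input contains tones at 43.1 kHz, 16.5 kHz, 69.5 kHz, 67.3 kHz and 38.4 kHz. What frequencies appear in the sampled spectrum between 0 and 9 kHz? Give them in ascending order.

fs/2 = 9 kHz.
43.1 kHz mod fs = 7.1 kHz.
7.1 kHz ≤ fs/2 = 9 kHz, appears at 7.1 kHz.
16.5 kHz > fs/2 = 9 kHz, folds to fs − 16.5 kHz = 1.5 kHz.
69.5 kHz mod fs = 15.5 kHz.
15.5 kHz > fs/2 = 9 kHz, folds to fs − 15.5 kHz = 2.5 kHz.
67.3 kHz mod fs = 13.3 kHz.
13.3 kHz > fs/2 = 9 kHz, folds to fs − 13.3 kHz = 4.7 kHz.
38.4 kHz mod fs = 2.4 kHz.
2.4 kHz ≤ fs/2 = 9 kHz, appears at 2.4 kHz.
Distinct values: {1.5 kHz, 2.4 kHz, 2.5 kHz, 4.7 kHz, 7.1 kHz}.

1.5 kHz, 2.4 kHz, 2.5 kHz, 4.7 kHz, 7.1 kHz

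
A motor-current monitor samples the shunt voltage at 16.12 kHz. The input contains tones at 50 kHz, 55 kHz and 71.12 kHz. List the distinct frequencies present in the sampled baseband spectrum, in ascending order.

1.64 kHz, 6.64 kHz

fs/2 = 8.06 kHz.
50 kHz mod fs = 1.64 kHz.
1.64 kHz ≤ fs/2 = 8.06 kHz, appears at 1.64 kHz.
55 kHz mod fs = 6.64 kHz.
6.64 kHz ≤ fs/2 = 8.06 kHz, appears at 6.64 kHz.
71.12 kHz mod fs = 6.64 kHz.
6.64 kHz ≤ fs/2 = 8.06 kHz, appears at 6.64 kHz.
Distinct values: {1.64 kHz, 6.64 kHz}.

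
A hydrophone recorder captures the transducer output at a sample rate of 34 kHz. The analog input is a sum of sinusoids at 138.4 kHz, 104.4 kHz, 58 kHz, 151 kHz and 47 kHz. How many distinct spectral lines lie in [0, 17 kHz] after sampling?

fs/2 = 17 kHz.
138.4 kHz mod fs = 2.4 kHz.
2.4 kHz ≤ fs/2 = 17 kHz, appears at 2.4 kHz.
104.4 kHz mod fs = 2.4 kHz.
2.4 kHz ≤ fs/2 = 17 kHz, appears at 2.4 kHz.
58 kHz mod fs = 24 kHz.
24 kHz > fs/2 = 17 kHz, folds to fs − 24 kHz = 10 kHz.
151 kHz mod fs = 15 kHz.
15 kHz ≤ fs/2 = 17 kHz, appears at 15 kHz.
47 kHz mod fs = 13 kHz.
13 kHz ≤ fs/2 = 17 kHz, appears at 13 kHz.
Distinct values: {2.4 kHz, 10 kHz, 13 kHz, 15 kHz} → 4.

4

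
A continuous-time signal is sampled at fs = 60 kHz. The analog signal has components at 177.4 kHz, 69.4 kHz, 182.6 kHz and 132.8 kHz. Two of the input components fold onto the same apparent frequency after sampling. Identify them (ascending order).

177.4 kHz, 182.6 kHz

fs/2 = 30 kHz.
177.4 kHz mod fs = 57.4 kHz.
57.4 kHz > fs/2 = 30 kHz, folds to fs − 57.4 kHz = 2.6 kHz.
69.4 kHz mod fs = 9.4 kHz.
9.4 kHz ≤ fs/2 = 30 kHz, appears at 9.4 kHz.
182.6 kHz mod fs = 2.6 kHz.
2.6 kHz ≤ fs/2 = 30 kHz, appears at 2.6 kHz.
132.8 kHz mod fs = 12.8 kHz.
12.8 kHz ≤ fs/2 = 30 kHz, appears at 12.8 kHz.
177.4 kHz and 182.6 kHz both map to 2.6 kHz.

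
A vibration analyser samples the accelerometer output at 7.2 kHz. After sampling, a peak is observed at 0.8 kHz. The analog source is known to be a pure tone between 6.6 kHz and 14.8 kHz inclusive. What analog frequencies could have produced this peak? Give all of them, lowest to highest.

Frequencies that alias to 0.8 kHz are k·fs ± 0.8 kHz for integer k ≥ 0.
k=0: 0.8 kHz.
k=1: 6.4 kHz, 8 kHz.
k=2: 13.6 kHz, 15.2 kHz.
k=3: 20.8 kHz, 22.4 kHz.
Within [6.6 kHz, 14.8 kHz]: 8 kHz, 13.6 kHz.

8 kHz, 13.6 kHz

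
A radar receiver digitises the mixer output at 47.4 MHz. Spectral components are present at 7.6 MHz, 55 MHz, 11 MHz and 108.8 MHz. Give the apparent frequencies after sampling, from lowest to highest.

7.6 MHz, 11 MHz, 14 MHz

fs/2 = 23.7 MHz.
7.6 MHz ≤ fs/2 = 23.7 MHz, passes unchanged.
55 MHz mod fs = 7.6 MHz.
7.6 MHz ≤ fs/2 = 23.7 MHz, appears at 7.6 MHz.
11 MHz ≤ fs/2 = 23.7 MHz, passes unchanged.
108.8 MHz mod fs = 14 MHz.
14 MHz ≤ fs/2 = 23.7 MHz, appears at 14 MHz.
Distinct values: {7.6 MHz, 11 MHz, 14 MHz}.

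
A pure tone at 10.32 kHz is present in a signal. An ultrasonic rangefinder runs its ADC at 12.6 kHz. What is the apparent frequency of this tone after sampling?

2.28 kHz

10.32 kHz > fs/2 = 6.3 kHz, folds to fs − 10.32 kHz = 2.28 kHz.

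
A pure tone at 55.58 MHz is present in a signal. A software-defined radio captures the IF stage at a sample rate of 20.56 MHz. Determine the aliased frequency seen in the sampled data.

6.1 MHz

55.58 MHz mod fs = 14.46 MHz.
14.46 MHz > fs/2 = 10.28 MHz, folds to fs − 14.46 MHz = 6.1 MHz.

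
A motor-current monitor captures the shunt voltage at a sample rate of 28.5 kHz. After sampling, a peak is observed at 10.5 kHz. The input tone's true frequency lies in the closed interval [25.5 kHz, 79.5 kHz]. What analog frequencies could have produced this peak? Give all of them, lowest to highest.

Frequencies that alias to 10.5 kHz are k·fs ± 10.5 kHz for integer k ≥ 0.
k=0: 10.5 kHz.
k=1: 18 kHz, 39 kHz.
k=2: 46.5 kHz, 67.5 kHz.
k=3: 75 kHz, 96 kHz.
k=4: 103.5 kHz, 124.5 kHz.
Within [25.5 kHz, 79.5 kHz]: 39 kHz, 46.5 kHz, 67.5 kHz, 75 kHz.

39 kHz, 46.5 kHz, 67.5 kHz, 75 kHz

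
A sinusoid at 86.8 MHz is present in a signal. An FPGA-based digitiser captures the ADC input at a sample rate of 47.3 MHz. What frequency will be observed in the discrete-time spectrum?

7.8 MHz

86.8 MHz mod fs = 39.5 MHz.
39.5 MHz > fs/2 = 23.65 MHz, folds to fs − 39.5 MHz = 7.8 MHz.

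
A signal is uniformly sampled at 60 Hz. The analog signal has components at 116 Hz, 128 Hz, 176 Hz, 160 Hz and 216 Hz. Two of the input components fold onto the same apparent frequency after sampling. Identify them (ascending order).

116 Hz, 176 Hz

fs/2 = 30 Hz.
116 Hz mod fs = 56 Hz.
56 Hz > fs/2 = 30 Hz, folds to fs − 56 Hz = 4 Hz.
128 Hz mod fs = 8 Hz.
8 Hz ≤ fs/2 = 30 Hz, appears at 8 Hz.
176 Hz mod fs = 56 Hz.
56 Hz > fs/2 = 30 Hz, folds to fs − 56 Hz = 4 Hz.
160 Hz mod fs = 40 Hz.
40 Hz > fs/2 = 30 Hz, folds to fs − 40 Hz = 20 Hz.
216 Hz mod fs = 36 Hz.
36 Hz > fs/2 = 30 Hz, folds to fs − 36 Hz = 24 Hz.
116 Hz and 176 Hz both map to 4 Hz.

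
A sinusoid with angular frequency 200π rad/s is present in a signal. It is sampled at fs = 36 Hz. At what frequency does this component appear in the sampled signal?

ω = 200π rad/s → f = ω/(2π) = 100 Hz.
100 Hz mod fs = 28 Hz.
28 Hz > fs/2 = 18 Hz, folds to fs − 28 Hz = 8 Hz.

8 Hz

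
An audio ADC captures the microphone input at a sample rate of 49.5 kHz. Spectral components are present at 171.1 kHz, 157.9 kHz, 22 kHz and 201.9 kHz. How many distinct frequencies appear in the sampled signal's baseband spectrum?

fs/2 = 24.75 kHz.
171.1 kHz mod fs = 22.6 kHz.
22.6 kHz ≤ fs/2 = 24.75 kHz, appears at 22.6 kHz.
157.9 kHz mod fs = 9.4 kHz.
9.4 kHz ≤ fs/2 = 24.75 kHz, appears at 9.4 kHz.
22 kHz ≤ fs/2 = 24.75 kHz, passes unchanged.
201.9 kHz mod fs = 3.9 kHz.
3.9 kHz ≤ fs/2 = 24.75 kHz, appears at 3.9 kHz.
Distinct values: {3.9 kHz, 9.4 kHz, 22 kHz, 22.6 kHz} → 4.

4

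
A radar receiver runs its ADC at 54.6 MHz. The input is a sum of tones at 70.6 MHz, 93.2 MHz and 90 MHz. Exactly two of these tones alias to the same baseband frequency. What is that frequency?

16 MHz

fs/2 = 27.3 MHz.
70.6 MHz mod fs = 16 MHz.
16 MHz ≤ fs/2 = 27.3 MHz, appears at 16 MHz.
93.2 MHz mod fs = 38.6 MHz.
38.6 MHz > fs/2 = 27.3 MHz, folds to fs − 38.6 MHz = 16 MHz.
90 MHz mod fs = 35.4 MHz.
35.4 MHz > fs/2 = 27.3 MHz, folds to fs − 35.4 MHz = 19.2 MHz.
70.6 MHz and 93.2 MHz both map to 16 MHz.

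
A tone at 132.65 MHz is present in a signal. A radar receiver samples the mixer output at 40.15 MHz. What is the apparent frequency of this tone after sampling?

12.2 MHz

132.65 MHz mod fs = 12.2 MHz.
12.2 MHz ≤ fs/2 = 20.075 MHz, appears at 12.2 MHz.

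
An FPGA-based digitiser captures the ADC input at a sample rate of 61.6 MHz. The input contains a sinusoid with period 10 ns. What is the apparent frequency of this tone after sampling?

23.2 MHz

T = 10 ns → f = 1/T = 100 MHz.
100 MHz mod fs = 38.4 MHz.
38.4 MHz > fs/2 = 30.8 MHz, folds to fs − 38.4 MHz = 23.2 MHz.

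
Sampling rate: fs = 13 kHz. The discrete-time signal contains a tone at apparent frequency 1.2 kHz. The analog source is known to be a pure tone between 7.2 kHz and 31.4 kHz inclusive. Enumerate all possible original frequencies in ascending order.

11.8 kHz, 14.2 kHz, 24.8 kHz, 27.2 kHz

Frequencies that alias to 1.2 kHz are k·fs ± 1.2 kHz for integer k ≥ 0.
k=0: 1.2 kHz.
k=1: 11.8 kHz, 14.2 kHz.
k=2: 24.8 kHz, 27.2 kHz.
k=3: 37.8 kHz, 40.2 kHz.
Within [7.2 kHz, 31.4 kHz]: 11.8 kHz, 14.2 kHz, 24.8 kHz, 27.2 kHz.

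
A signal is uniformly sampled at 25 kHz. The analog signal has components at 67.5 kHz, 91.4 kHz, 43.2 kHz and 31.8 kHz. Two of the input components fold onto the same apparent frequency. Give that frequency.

6.8 kHz

fs/2 = 12.5 kHz.
67.5 kHz mod fs = 17.5 kHz.
17.5 kHz > fs/2 = 12.5 kHz, folds to fs − 17.5 kHz = 7.5 kHz.
91.4 kHz mod fs = 16.4 kHz.
16.4 kHz > fs/2 = 12.5 kHz, folds to fs − 16.4 kHz = 8.6 kHz.
43.2 kHz mod fs = 18.2 kHz.
18.2 kHz > fs/2 = 12.5 kHz, folds to fs − 18.2 kHz = 6.8 kHz.
31.8 kHz mod fs = 6.8 kHz.
6.8 kHz ≤ fs/2 = 12.5 kHz, appears at 6.8 kHz.
31.8 kHz and 43.2 kHz both map to 6.8 kHz.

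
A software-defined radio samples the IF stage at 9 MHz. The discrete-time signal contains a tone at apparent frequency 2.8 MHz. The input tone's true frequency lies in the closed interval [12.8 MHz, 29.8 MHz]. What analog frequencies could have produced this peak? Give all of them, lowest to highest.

Frequencies that alias to 2.8 MHz are k·fs ± 2.8 MHz for integer k ≥ 0.
k=0: 2.8 MHz.
k=1: 6.2 MHz, 11.8 MHz.
k=2: 15.2 MHz, 20.8 MHz.
k=3: 24.2 MHz, 29.8 MHz.
k=4: 33.2 MHz, 38.8 MHz.
Within [12.8 MHz, 29.8 MHz]: 15.2 MHz, 20.8 MHz, 24.2 MHz, 29.8 MHz.

15.2 MHz, 20.8 MHz, 24.2 MHz, 29.8 MHz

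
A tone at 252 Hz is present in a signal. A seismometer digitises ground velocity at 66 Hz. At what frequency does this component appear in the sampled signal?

12 Hz

252 Hz mod fs = 54 Hz.
54 Hz > fs/2 = 33 Hz, folds to fs − 54 Hz = 12 Hz.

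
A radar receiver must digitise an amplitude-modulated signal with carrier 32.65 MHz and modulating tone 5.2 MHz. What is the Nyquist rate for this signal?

AM sidebands sit at fc ± fm = 27.45 MHz and 37.85 MHz.
Highest-frequency component: 37.85 MHz.
Nyquist rate = 2 × 37.85 MHz = 75.7 MHz.

75.7 MHz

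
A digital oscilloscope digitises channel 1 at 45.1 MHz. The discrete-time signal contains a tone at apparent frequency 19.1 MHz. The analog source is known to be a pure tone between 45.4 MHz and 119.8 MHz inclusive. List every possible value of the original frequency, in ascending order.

64.2 MHz, 71.1 MHz, 109.3 MHz, 116.2 MHz

Frequencies that alias to 19.1 MHz are k·fs ± 19.1 MHz for integer k ≥ 0.
k=0: 19.1 MHz.
k=1: 26 MHz, 64.2 MHz.
k=2: 71.1 MHz, 109.3 MHz.
k=3: 116.2 MHz, 154.4 MHz.
k=4: 161.3 MHz, 199.5 MHz.
Within [45.4 MHz, 119.8 MHz]: 64.2 MHz, 71.1 MHz, 109.3 MHz, 116.2 MHz.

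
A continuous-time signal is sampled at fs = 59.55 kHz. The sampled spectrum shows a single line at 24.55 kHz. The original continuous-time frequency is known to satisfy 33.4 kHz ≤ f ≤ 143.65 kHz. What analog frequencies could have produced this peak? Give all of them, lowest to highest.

Frequencies that alias to 24.55 kHz are k·fs ± 24.55 kHz for integer k ≥ 0.
k=0: 24.55 kHz.
k=1: 35 kHz, 84.1 kHz.
k=2: 94.55 kHz, 143.65 kHz.
k=3: 154.1 kHz, 203.2 kHz.
Within [33.4 kHz, 143.65 kHz]: 35 kHz, 84.1 kHz, 94.55 kHz, 143.65 kHz.

35 kHz, 84.1 kHz, 94.55 kHz, 143.65 kHz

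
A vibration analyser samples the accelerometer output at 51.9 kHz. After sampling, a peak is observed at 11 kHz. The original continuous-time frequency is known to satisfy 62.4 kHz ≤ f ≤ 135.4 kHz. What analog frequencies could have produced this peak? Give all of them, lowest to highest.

62.9 kHz, 92.8 kHz, 114.8 kHz

Frequencies that alias to 11 kHz are k·fs ± 11 kHz for integer k ≥ 0.
k=0: 11 kHz.
k=1: 40.9 kHz, 62.9 kHz.
k=2: 92.8 kHz, 114.8 kHz.
k=3: 144.7 kHz, 166.7 kHz.
Within [62.4 kHz, 135.4 kHz]: 62.9 kHz, 92.8 kHz, 114.8 kHz.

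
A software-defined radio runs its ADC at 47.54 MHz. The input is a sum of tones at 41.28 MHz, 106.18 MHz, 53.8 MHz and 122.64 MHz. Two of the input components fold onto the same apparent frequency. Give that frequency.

6.26 MHz

fs/2 = 23.77 MHz.
41.28 MHz > fs/2 = 23.77 MHz, folds to fs − 41.28 MHz = 6.26 MHz.
106.18 MHz mod fs = 11.1 MHz.
11.1 MHz ≤ fs/2 = 23.77 MHz, appears at 11.1 MHz.
53.8 MHz mod fs = 6.26 MHz.
6.26 MHz ≤ fs/2 = 23.77 MHz, appears at 6.26 MHz.
122.64 MHz mod fs = 27.56 MHz.
27.56 MHz > fs/2 = 23.77 MHz, folds to fs − 27.56 MHz = 19.98 MHz.
41.28 MHz and 53.8 MHz both map to 6.26 MHz.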